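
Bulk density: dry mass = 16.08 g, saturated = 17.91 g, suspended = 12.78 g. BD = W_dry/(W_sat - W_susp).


BD = 16.08 / (17.91 - 12.78) = 16.08 / 5.13 = 3.135 g/cm^3

3.135


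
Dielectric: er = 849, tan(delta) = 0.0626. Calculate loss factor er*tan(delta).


Loss = 849 * 0.0626 = 53.147

53.147


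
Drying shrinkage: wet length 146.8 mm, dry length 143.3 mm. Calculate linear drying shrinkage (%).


DS = (146.8 - 143.3) / 146.8 * 100 = 2.38%

2.38


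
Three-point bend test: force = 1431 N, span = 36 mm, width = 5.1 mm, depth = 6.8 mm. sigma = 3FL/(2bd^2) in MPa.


sigma = 3*1431*36/(2*5.1*6.8^2) = 327.7 MPa

327.7


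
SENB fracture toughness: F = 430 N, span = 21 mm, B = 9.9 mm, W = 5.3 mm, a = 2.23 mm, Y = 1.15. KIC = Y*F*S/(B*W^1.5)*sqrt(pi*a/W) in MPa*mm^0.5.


KIC = 1.15*430*21/(9.9*5.3^1.5)*sqrt(pi*2.23/5.3) = 98.84

98.84


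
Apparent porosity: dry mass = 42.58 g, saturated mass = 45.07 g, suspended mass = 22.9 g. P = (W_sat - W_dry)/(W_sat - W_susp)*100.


P = (45.07 - 42.58) / (45.07 - 22.9) * 100 = 2.49 / 22.17 * 100 = 11.2%

11.2


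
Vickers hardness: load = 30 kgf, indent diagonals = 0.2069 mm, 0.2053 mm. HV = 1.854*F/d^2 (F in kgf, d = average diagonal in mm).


d_avg = (0.2069+0.2053)/2 = 0.2061 mm
HV = 1.854*30/0.2061^2 = 1309

1309


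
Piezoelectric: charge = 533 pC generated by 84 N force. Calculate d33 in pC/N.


d33 = 533 / 84 = 6.3 pC/N

6.3


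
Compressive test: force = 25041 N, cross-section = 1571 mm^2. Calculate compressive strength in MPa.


CS = 25041 / 1571 = 15.9 MPa

15.9


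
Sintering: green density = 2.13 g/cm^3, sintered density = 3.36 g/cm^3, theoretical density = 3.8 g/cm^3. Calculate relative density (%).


Relative = 3.36 / 3.8 * 100 = 88.4%

88.4


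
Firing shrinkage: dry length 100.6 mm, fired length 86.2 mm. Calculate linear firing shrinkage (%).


FS = (100.6 - 86.2) / 100.6 * 100 = 14.31%

14.31


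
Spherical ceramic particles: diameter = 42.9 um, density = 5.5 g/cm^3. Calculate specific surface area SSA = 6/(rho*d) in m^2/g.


SSA = 6 / (5.5 * 42.9) = 0.025 m^2/g

0.025


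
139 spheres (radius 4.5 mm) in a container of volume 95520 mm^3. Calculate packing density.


V_sphere = 4/3*pi*4.5^3 = 381.7035 mm^3
Total V = 139*381.7035 = 53056.7865 mm^3
PD = 53056.7865 / 95520 = 0.555

0.555


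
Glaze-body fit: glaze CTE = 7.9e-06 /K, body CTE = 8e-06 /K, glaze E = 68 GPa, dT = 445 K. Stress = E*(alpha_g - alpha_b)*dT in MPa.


Stress = 68*1000*(7.9e-06 - 8e-06)*445 = -3.0 MPa

-3.0


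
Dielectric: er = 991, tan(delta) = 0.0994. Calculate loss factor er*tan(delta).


Loss = 991 * 0.0994 = 98.505

98.505


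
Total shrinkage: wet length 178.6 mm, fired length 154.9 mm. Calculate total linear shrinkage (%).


TS = (178.6 - 154.9) / 178.6 * 100 = 13.27%

13.27


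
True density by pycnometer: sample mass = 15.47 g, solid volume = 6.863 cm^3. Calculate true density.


TD = 15.47 / 6.863 = 2.254 g/cm^3

2.254


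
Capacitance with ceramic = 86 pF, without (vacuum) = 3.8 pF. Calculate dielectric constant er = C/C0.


er = 86 / 3.8 = 22.63

22.63


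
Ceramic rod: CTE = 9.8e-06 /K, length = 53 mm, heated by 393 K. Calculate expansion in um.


dL = 9.8e-06 * 53 * 393 * 1000 = 204.124 um

204.124


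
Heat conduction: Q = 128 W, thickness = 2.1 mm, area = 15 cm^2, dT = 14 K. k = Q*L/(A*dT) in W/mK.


k = 128*2.1/1000/(15/10000*14) = 12.8 W/mK

12.8


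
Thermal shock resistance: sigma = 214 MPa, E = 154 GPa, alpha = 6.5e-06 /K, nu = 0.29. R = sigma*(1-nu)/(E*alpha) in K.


R = 214*(1-0.29)/(154*1000*6.5e-06) = 152 K

152


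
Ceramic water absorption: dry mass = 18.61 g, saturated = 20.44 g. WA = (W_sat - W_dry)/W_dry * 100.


WA = (20.44 - 18.61) / 18.61 * 100 = 9.83%

9.83


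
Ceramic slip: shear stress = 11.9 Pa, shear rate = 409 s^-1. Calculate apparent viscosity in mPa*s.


eta = tau/gamma * 1000 = 11.9/409 * 1000 = 29.1 mPa*s

29.1


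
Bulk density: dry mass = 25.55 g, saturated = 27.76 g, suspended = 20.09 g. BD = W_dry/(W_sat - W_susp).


BD = 25.55 / (27.76 - 20.09) = 25.55 / 7.67 = 3.331 g/cm^3

3.331


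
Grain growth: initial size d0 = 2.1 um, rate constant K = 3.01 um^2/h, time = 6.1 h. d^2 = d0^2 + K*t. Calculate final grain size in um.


d^2 = 2.1^2 + 3.01*6.1 = 22.771
d = sqrt(22.771) = 4.77 um

4.77


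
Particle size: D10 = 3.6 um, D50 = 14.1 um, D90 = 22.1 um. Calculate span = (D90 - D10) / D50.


Span = (22.1 - 3.6) / 14.1 = 18.5 / 14.1 = 1.312

1.312


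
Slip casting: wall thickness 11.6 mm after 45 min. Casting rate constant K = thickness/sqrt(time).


K = 11.6 / sqrt(45) = 11.6 / 6.7082 = 1.729 mm/min^0.5

1.729


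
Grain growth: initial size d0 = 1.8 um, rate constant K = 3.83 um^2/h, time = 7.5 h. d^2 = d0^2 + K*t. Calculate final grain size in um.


d^2 = 1.8^2 + 3.83*7.5 = 31.965
d = sqrt(31.965) = 5.65 um

5.65


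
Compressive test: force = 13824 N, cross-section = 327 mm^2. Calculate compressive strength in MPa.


CS = 13824 / 327 = 42.3 MPa

42.3


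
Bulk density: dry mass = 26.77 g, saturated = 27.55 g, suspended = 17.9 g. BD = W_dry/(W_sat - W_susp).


BD = 26.77 / (27.55 - 17.9) = 26.77 / 9.65 = 2.774 g/cm^3

2.774


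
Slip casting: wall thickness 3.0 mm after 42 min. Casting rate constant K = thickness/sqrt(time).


K = 3.0 / sqrt(42) = 3.0 / 6.4807 = 0.463 mm/min^0.5

0.463


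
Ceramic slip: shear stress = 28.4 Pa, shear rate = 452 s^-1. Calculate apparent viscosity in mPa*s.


eta = tau/gamma * 1000 = 28.4/452 * 1000 = 62.8 mPa*s

62.8


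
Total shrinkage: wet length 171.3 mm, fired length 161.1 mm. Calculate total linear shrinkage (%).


TS = (171.3 - 161.1) / 171.3 * 100 = 5.95%

5.95


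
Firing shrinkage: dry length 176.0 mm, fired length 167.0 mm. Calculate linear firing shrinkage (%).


FS = (176.0 - 167.0) / 176.0 * 100 = 5.11%

5.11


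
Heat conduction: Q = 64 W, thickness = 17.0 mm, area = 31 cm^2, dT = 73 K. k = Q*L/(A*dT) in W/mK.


k = 64*17.0/1000/(31/10000*73) = 4.81 W/mK

4.81


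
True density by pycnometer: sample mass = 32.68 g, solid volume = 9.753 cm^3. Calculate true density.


TD = 32.68 / 9.753 = 3.351 g/cm^3

3.351


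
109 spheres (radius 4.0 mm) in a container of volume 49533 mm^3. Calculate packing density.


V_sphere = 4/3*pi*4.0^3 = 268.0826 mm^3
Total V = 109*268.0826 = 29221.0034 mm^3
PD = 29221.0034 / 49533 = 0.59

0.59


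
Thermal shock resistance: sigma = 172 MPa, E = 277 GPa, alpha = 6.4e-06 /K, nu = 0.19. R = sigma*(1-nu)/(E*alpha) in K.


R = 172*(1-0.19)/(277*1000*6.4e-06) = 79 K

79


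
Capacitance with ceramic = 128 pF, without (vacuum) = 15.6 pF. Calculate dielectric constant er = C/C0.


er = 128 / 15.6 = 8.21

8.21


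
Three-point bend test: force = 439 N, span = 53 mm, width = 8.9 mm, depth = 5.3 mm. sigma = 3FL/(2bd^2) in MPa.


sigma = 3*439*53/(2*8.9*5.3^2) = 139.6 MPa

139.6


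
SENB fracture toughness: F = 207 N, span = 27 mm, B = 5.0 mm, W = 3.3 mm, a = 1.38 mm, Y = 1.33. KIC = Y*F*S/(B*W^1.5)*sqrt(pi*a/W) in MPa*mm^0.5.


KIC = 1.33*207*27/(5.0*3.3^1.5)*sqrt(pi*1.38/3.3) = 284.25

284.25


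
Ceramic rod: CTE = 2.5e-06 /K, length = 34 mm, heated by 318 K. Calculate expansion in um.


dL = 2.5e-06 * 34 * 318 * 1000 = 27.03 um

27.03


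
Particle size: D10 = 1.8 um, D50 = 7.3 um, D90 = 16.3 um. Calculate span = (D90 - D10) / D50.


Span = (16.3 - 1.8) / 7.3 = 14.5 / 7.3 = 1.986

1.986


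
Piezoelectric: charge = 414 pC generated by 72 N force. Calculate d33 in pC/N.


d33 = 414 / 72 = 5.8 pC/N

5.8


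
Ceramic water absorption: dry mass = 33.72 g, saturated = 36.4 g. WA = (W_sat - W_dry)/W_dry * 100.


WA = (36.4 - 33.72) / 33.72 * 100 = 7.95%

7.95


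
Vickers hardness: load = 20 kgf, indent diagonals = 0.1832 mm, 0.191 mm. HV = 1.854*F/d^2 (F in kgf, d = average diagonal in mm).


d_avg = (0.1832+0.191)/2 = 0.1871 mm
HV = 1.854*20/0.1871^2 = 1059

1059


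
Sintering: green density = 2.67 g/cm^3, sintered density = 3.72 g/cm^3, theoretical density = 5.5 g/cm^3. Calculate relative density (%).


Relative = 3.72 / 5.5 * 100 = 67.6%

67.6


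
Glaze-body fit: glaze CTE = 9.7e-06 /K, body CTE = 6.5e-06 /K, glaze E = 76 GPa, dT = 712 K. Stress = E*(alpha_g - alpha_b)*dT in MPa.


Stress = 76*1000*(9.7e-06 - 6.5e-06)*712 = 173.2 MPa

173.2


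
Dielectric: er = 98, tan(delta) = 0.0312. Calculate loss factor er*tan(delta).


Loss = 98 * 0.0312 = 3.058

3.058


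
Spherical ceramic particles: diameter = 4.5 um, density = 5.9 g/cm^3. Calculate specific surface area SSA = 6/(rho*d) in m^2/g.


SSA = 6 / (5.9 * 4.5) = 0.226 m^2/g

0.226


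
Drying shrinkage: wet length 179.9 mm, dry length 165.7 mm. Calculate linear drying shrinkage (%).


DS = (179.9 - 165.7) / 179.9 * 100 = 7.89%

7.89


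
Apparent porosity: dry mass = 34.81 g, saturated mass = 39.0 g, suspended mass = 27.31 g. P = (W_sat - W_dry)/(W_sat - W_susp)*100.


P = (39.0 - 34.81) / (39.0 - 27.31) * 100 = 4.19 / 11.69 * 100 = 35.8%

35.8


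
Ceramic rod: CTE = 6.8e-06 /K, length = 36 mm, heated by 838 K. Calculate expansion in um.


dL = 6.8e-06 * 36 * 838 * 1000 = 205.142 um

205.142


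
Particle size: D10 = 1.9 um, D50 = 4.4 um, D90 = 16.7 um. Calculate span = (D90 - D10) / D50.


Span = (16.7 - 1.9) / 4.4 = 14.8 / 4.4 = 3.364

3.364


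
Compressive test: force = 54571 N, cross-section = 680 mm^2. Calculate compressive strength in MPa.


CS = 54571 / 680 = 80.3 MPa

80.3


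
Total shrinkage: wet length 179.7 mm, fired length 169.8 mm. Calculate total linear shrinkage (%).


TS = (179.7 - 169.8) / 179.7 * 100 = 5.51%

5.51


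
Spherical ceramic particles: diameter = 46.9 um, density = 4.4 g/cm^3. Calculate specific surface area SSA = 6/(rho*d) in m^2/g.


SSA = 6 / (4.4 * 46.9) = 0.029 m^2/g

0.029


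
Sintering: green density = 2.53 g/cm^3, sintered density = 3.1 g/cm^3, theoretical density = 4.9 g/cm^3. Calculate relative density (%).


Relative = 3.1 / 4.9 * 100 = 63.3%

63.3


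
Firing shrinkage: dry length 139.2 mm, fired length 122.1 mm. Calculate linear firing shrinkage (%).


FS = (139.2 - 122.1) / 139.2 * 100 = 12.28%

12.28


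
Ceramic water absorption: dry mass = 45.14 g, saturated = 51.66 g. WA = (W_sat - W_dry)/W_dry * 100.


WA = (51.66 - 45.14) / 45.14 * 100 = 14.44%

14.44


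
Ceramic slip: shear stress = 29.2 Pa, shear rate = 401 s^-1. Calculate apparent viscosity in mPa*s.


eta = tau/gamma * 1000 = 29.2/401 * 1000 = 72.8 mPa*s

72.8


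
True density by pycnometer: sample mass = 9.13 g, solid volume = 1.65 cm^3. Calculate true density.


TD = 9.13 / 1.65 = 5.533 g/cm^3

5.533


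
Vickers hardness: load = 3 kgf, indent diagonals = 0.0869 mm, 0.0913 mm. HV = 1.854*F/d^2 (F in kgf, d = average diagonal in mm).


d_avg = (0.0869+0.0913)/2 = 0.0891 mm
HV = 1.854*3/0.0891^2 = 701

701


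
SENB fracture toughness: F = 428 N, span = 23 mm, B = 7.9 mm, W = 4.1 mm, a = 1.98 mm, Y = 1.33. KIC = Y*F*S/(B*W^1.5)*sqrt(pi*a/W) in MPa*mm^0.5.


KIC = 1.33*428*23/(7.9*4.1^1.5)*sqrt(pi*1.98/4.1) = 245.89

245.89


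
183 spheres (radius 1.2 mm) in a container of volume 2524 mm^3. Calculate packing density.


V_sphere = 4/3*pi*1.2^3 = 7.2382 mm^3
Total V = 183*7.2382 = 1324.5906 mm^3
PD = 1324.5906 / 2524 = 0.525

0.525


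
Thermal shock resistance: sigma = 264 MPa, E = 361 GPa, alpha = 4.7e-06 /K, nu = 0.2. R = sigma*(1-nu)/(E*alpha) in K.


R = 264*(1-0.2)/(361*1000*4.7e-06) = 124 K

124


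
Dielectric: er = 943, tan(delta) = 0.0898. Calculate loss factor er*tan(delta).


Loss = 943 * 0.0898 = 84.681

84.681


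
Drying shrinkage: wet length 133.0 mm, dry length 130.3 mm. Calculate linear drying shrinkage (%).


DS = (133.0 - 130.3) / 133.0 * 100 = 2.03%

2.03


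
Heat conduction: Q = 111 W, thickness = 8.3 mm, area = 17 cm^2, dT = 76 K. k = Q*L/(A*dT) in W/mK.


k = 111*8.3/1000/(17/10000*76) = 7.13 W/mK

7.13


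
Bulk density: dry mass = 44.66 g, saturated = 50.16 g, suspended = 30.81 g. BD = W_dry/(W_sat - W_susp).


BD = 44.66 / (50.16 - 30.81) = 44.66 / 19.35 = 2.308 g/cm^3

2.308


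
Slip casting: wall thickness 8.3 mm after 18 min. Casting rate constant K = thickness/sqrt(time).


K = 8.3 / sqrt(18) = 8.3 / 4.2426 = 1.956 mm/min^0.5

1.956


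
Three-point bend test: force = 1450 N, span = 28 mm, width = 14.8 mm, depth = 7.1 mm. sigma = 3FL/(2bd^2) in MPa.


sigma = 3*1450*28/(2*14.8*7.1^2) = 81.6 MPa

81.6


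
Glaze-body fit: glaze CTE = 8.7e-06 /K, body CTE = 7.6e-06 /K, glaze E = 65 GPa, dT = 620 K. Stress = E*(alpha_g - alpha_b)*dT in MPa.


Stress = 65*1000*(8.7e-06 - 7.6e-06)*620 = 44.3 MPa

44.3


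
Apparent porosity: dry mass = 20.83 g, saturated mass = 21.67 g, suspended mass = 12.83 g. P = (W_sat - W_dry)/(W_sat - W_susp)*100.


P = (21.67 - 20.83) / (21.67 - 12.83) * 100 = 0.84 / 8.84 * 100 = 9.5%

9.5


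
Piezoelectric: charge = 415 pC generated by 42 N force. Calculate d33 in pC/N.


d33 = 415 / 42 = 9.9 pC/N

9.9


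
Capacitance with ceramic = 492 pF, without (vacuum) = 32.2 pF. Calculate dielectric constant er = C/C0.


er = 492 / 32.2 = 15.28

15.28


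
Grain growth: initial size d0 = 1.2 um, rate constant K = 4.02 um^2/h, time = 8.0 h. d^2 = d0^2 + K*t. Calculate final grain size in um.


d^2 = 1.2^2 + 4.02*8.0 = 33.6
d = sqrt(33.6) = 5.8 um

5.8


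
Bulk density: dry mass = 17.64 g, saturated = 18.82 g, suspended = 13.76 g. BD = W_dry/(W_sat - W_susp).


BD = 17.64 / (18.82 - 13.76) = 17.64 / 5.06 = 3.486 g/cm^3

3.486


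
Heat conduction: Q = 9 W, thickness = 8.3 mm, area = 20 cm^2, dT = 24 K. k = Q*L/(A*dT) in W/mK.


k = 9*8.3/1000/(20/10000*24) = 1.56 W/mK

1.56


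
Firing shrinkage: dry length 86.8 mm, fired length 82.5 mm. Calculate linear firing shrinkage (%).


FS = (86.8 - 82.5) / 86.8 * 100 = 4.95%

4.95


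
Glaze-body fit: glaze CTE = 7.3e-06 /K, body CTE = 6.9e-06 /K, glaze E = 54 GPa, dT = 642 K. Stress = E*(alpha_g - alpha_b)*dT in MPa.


Stress = 54*1000*(7.3e-06 - 6.9e-06)*642 = 13.9 MPa

13.9


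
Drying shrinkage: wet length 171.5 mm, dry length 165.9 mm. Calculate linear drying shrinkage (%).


DS = (171.5 - 165.9) / 171.5 * 100 = 3.27%

3.27


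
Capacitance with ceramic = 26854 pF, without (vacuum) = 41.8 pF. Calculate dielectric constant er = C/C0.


er = 26854 / 41.8 = 642.44

642.44


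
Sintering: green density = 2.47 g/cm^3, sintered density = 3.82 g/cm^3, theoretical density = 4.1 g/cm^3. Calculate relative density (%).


Relative = 3.82 / 4.1 * 100 = 93.2%

93.2


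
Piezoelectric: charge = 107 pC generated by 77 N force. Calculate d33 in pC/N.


d33 = 107 / 77 = 1.4 pC/N

1.4


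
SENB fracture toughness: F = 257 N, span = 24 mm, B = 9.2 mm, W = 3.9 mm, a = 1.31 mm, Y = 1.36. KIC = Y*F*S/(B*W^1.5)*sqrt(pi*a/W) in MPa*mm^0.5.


KIC = 1.36*257*24/(9.2*3.9^1.5)*sqrt(pi*1.31/3.9) = 121.61

121.61


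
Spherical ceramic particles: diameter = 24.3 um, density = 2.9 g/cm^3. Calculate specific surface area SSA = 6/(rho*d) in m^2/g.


SSA = 6 / (2.9 * 24.3) = 0.085 m^2/g

0.085


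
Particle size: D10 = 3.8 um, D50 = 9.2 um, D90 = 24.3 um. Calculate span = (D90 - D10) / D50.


Span = (24.3 - 3.8) / 9.2 = 20.5 / 9.2 = 2.228

2.228


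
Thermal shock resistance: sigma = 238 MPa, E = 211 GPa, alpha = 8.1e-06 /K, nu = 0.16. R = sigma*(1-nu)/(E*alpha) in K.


R = 238*(1-0.16)/(211*1000*8.1e-06) = 117 K

117


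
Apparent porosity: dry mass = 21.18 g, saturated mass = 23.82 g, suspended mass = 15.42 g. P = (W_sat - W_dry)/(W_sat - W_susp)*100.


P = (23.82 - 21.18) / (23.82 - 15.42) * 100 = 2.64 / 8.4 * 100 = 31.4%

31.4


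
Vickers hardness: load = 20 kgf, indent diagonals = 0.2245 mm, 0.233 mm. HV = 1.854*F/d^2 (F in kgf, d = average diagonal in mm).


d_avg = (0.2245+0.233)/2 = 0.22875 mm
HV = 1.854*20/0.22875^2 = 709

709


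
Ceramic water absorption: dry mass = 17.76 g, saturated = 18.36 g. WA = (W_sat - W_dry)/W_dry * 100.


WA = (18.36 - 17.76) / 17.76 * 100 = 3.38%

3.38


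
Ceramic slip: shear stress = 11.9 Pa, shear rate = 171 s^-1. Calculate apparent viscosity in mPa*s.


eta = tau/gamma * 1000 = 11.9/171 * 1000 = 69.6 mPa*s

69.6


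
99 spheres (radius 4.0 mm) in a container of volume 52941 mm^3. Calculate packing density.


V_sphere = 4/3*pi*4.0^3 = 268.0826 mm^3
Total V = 99*268.0826 = 26540.1774 mm^3
PD = 26540.1774 / 52941 = 0.501

0.501


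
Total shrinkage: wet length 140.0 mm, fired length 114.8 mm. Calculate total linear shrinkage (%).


TS = (140.0 - 114.8) / 140.0 * 100 = 18.0%

18.0


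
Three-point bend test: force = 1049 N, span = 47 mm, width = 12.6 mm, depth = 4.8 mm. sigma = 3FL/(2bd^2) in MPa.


sigma = 3*1049*47/(2*12.6*4.8^2) = 254.7 MPa

254.7


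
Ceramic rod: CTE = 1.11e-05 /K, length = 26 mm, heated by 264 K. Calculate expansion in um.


dL = 1.11e-05 * 26 * 264 * 1000 = 76.19 um

76.19


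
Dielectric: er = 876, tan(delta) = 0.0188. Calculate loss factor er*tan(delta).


Loss = 876 * 0.0188 = 16.469

16.469


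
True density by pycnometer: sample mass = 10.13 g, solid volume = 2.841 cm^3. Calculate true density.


TD = 10.13 / 2.841 = 3.566 g/cm^3

3.566


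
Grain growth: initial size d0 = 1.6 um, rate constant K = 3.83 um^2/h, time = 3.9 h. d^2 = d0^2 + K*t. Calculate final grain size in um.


d^2 = 1.6^2 + 3.83*3.9 = 17.497
d = sqrt(17.497) = 4.18 um

4.18


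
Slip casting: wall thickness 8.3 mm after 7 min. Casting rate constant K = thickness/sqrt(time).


K = 8.3 / sqrt(7) = 8.3 / 2.6458 = 3.137 mm/min^0.5

3.137


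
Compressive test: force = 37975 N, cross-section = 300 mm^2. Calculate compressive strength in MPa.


CS = 37975 / 300 = 126.6 MPa

126.6


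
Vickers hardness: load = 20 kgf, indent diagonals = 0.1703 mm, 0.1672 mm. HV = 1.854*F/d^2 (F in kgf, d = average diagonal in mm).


d_avg = (0.1703+0.1672)/2 = 0.16875 mm
HV = 1.854*20/0.16875^2 = 1302

1302


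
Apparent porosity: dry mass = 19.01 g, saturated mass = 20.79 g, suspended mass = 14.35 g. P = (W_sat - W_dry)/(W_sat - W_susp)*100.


P = (20.79 - 19.01) / (20.79 - 14.35) * 100 = 1.78 / 6.44 * 100 = 27.6%

27.6


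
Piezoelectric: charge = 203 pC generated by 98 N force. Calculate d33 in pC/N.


d33 = 203 / 98 = 2.1 pC/N

2.1


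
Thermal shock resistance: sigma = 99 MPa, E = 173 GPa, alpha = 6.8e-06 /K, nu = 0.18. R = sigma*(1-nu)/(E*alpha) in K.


R = 99*(1-0.18)/(173*1000*6.8e-06) = 69 K

69


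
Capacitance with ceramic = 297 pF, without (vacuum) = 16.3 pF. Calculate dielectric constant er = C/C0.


er = 297 / 16.3 = 18.22

18.22


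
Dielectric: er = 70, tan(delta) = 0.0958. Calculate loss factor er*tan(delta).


Loss = 70 * 0.0958 = 6.706

6.706


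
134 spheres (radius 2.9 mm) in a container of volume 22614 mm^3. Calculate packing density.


V_sphere = 4/3*pi*2.9^3 = 102.1604 mm^3
Total V = 134*102.1604 = 13689.4936 mm^3
PD = 13689.4936 / 22614 = 0.605

0.605


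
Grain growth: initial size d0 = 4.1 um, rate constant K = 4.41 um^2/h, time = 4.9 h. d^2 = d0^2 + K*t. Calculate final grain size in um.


d^2 = 4.1^2 + 4.41*4.9 = 38.419
d = sqrt(38.419) = 6.2 um

6.2


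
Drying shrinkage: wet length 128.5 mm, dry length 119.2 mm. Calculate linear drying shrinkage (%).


DS = (128.5 - 119.2) / 128.5 * 100 = 7.24%

7.24


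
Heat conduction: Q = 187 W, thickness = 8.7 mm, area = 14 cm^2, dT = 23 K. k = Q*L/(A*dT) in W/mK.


k = 187*8.7/1000/(14/10000*23) = 50.52 W/mK

50.52


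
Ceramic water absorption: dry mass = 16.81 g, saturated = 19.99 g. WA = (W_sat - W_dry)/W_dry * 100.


WA = (19.99 - 16.81) / 16.81 * 100 = 18.92%

18.92


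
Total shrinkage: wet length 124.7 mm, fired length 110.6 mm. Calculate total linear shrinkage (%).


TS = (124.7 - 110.6) / 124.7 * 100 = 11.31%

11.31


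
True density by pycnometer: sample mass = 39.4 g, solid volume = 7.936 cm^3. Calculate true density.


TD = 39.4 / 7.936 = 4.965 g/cm^3

4.965


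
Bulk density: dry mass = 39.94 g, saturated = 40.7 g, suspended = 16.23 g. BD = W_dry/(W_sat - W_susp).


BD = 39.94 / (40.7 - 16.23) = 39.94 / 24.47 = 1.632 g/cm^3

1.632


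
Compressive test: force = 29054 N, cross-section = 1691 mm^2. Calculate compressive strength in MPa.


CS = 29054 / 1691 = 17.2 MPa

17.2


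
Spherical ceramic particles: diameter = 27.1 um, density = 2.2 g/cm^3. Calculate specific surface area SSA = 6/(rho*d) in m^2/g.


SSA = 6 / (2.2 * 27.1) = 0.101 m^2/g

0.101


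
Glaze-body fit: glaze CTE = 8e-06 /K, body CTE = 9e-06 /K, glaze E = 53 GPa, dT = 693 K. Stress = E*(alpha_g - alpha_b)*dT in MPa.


Stress = 53*1000*(8e-06 - 9e-06)*693 = -36.7 MPa

-36.7


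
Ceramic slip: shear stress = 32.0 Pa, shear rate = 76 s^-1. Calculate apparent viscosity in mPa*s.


eta = tau/gamma * 1000 = 32.0/76 * 1000 = 421.1 mPa*s

421.1


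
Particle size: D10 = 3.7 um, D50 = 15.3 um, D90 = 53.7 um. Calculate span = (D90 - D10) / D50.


Span = (53.7 - 3.7) / 15.3 = 50.0 / 15.3 = 3.268

3.268


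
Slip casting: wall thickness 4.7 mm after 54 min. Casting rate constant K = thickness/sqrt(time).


K = 4.7 / sqrt(54) = 4.7 / 7.3485 = 0.64 mm/min^0.5

0.64


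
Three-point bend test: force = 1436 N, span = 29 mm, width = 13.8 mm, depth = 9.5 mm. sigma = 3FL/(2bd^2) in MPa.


sigma = 3*1436*29/(2*13.8*9.5^2) = 50.2 MPa

50.2


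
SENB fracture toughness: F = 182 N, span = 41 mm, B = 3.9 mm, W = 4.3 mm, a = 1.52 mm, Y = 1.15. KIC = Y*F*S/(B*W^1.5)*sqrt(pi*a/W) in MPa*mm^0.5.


KIC = 1.15*182*41/(3.9*4.3^1.5)*sqrt(pi*1.52/4.3) = 260.04

260.04


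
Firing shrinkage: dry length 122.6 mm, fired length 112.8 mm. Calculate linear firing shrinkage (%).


FS = (122.6 - 112.8) / 122.6 * 100 = 7.99%

7.99


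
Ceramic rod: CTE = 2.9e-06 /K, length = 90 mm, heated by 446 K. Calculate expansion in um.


dL = 2.9e-06 * 90 * 446 * 1000 = 116.406 um

116.406


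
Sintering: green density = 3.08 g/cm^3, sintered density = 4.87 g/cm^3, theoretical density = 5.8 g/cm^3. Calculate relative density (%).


Relative = 4.87 / 5.8 * 100 = 84.0%

84.0


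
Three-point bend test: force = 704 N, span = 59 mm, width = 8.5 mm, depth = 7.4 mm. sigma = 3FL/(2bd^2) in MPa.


sigma = 3*704*59/(2*8.5*7.4^2) = 133.9 MPa

133.9


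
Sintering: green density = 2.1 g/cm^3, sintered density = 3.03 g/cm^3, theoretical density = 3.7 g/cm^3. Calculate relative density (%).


Relative = 3.03 / 3.7 * 100 = 81.9%

81.9


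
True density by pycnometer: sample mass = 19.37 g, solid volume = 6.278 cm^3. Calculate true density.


TD = 19.37 / 6.278 = 3.085 g/cm^3

3.085


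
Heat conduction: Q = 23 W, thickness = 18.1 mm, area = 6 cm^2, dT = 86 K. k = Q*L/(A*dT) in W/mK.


k = 23*18.1/1000/(6/10000*86) = 8.07 W/mK

8.07


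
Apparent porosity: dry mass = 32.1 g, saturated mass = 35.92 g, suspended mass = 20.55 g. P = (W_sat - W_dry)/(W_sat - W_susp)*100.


P = (35.92 - 32.1) / (35.92 - 20.55) * 100 = 3.82 / 15.37 * 100 = 24.9%

24.9


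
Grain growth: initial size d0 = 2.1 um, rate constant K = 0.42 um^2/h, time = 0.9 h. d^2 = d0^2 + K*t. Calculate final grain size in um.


d^2 = 2.1^2 + 0.42*0.9 = 4.788
d = sqrt(4.788) = 2.19 um

2.19


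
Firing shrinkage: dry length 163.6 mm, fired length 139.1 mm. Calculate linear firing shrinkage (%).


FS = (163.6 - 139.1) / 163.6 * 100 = 14.98%

14.98


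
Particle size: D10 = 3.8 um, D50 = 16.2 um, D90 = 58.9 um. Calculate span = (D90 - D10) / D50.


Span = (58.9 - 3.8) / 16.2 = 55.1 / 16.2 = 3.401

3.401


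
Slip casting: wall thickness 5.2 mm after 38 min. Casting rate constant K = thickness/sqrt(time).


K = 5.2 / sqrt(38) = 5.2 / 6.1644 = 0.844 mm/min^0.5

0.844


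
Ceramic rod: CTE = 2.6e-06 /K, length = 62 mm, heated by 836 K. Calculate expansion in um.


dL = 2.6e-06 * 62 * 836 * 1000 = 134.763 um

134.763


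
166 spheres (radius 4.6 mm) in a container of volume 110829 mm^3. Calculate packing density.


V_sphere = 4/3*pi*4.6^3 = 407.7201 mm^3
Total V = 166*407.7201 = 67681.5366 mm^3
PD = 67681.5366 / 110829 = 0.611

0.611


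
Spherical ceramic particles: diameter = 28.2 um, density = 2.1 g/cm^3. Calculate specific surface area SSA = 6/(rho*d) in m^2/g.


SSA = 6 / (2.1 * 28.2) = 0.101 m^2/g

0.101


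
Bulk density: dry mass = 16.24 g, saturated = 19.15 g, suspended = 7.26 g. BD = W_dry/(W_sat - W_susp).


BD = 16.24 / (19.15 - 7.26) = 16.24 / 11.89 = 1.366 g/cm^3

1.366


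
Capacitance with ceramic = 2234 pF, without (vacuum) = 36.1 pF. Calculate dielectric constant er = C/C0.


er = 2234 / 36.1 = 61.88

61.88


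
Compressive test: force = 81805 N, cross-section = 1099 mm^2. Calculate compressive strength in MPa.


CS = 81805 / 1099 = 74.4 MPa

74.4


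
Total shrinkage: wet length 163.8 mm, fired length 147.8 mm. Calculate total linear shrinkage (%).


TS = (163.8 - 147.8) / 163.8 * 100 = 9.77%

9.77


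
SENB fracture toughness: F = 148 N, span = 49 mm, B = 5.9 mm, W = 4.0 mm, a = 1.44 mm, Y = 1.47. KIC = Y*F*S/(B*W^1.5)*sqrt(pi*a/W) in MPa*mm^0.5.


KIC = 1.47*148*49/(5.9*4.0^1.5)*sqrt(pi*1.44/4.0) = 240.19

240.19


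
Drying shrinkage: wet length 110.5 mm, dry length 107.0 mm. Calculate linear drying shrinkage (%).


DS = (110.5 - 107.0) / 110.5 * 100 = 3.17%

3.17


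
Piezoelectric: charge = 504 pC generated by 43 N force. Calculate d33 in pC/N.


d33 = 504 / 43 = 11.7 pC/N

11.7


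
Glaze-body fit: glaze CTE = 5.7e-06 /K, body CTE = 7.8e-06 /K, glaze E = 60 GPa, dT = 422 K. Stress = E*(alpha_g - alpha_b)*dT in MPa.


Stress = 60*1000*(5.7e-06 - 7.8e-06)*422 = -53.2 MPa

-53.2


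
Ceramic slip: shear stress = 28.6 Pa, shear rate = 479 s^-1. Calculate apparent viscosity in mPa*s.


eta = tau/gamma * 1000 = 28.6/479 * 1000 = 59.7 mPa*s

59.7


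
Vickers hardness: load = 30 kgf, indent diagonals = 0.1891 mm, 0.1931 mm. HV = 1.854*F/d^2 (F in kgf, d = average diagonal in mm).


d_avg = (0.1891+0.1931)/2 = 0.1911 mm
HV = 1.854*30/0.1911^2 = 1523

1523


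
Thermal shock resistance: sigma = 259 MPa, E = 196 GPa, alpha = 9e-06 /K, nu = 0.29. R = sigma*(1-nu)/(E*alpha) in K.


R = 259*(1-0.29)/(196*1000*9e-06) = 104 K

104


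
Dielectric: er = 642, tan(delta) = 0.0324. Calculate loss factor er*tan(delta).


Loss = 642 * 0.0324 = 20.801

20.801


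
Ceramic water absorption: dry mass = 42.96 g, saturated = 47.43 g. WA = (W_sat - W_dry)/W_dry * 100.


WA = (47.43 - 42.96) / 42.96 * 100 = 10.41%

10.41


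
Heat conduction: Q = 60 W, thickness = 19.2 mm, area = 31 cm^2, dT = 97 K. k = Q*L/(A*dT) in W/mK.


k = 60*19.2/1000/(31/10000*97) = 3.83 W/mK

3.83


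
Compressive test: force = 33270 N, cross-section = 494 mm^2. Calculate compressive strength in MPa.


CS = 33270 / 494 = 67.3 MPa

67.3


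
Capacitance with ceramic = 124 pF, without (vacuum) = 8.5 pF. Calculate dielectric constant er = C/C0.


er = 124 / 8.5 = 14.59

14.59


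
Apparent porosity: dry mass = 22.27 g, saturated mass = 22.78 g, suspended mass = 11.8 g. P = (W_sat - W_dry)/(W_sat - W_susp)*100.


P = (22.78 - 22.27) / (22.78 - 11.8) * 100 = 0.51 / 10.98 * 100 = 4.6%

4.6


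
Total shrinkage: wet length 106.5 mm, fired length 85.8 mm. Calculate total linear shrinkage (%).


TS = (106.5 - 85.8) / 106.5 * 100 = 19.44%

19.44


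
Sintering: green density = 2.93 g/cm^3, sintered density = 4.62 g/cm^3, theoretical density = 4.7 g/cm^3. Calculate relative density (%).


Relative = 4.62 / 4.7 * 100 = 98.3%

98.3


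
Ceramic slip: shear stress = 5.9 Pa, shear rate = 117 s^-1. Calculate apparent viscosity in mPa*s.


eta = tau/gamma * 1000 = 5.9/117 * 1000 = 50.4 mPa*s

50.4


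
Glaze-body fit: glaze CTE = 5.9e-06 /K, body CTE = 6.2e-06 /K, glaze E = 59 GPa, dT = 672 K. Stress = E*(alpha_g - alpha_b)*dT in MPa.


Stress = 59*1000*(5.9e-06 - 6.2e-06)*672 = -11.9 MPa

-11.9


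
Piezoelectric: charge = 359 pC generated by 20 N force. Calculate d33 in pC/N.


d33 = 359 / 20 = 18.0 pC/N

18.0


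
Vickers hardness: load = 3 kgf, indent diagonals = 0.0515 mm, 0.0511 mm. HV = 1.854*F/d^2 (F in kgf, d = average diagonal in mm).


d_avg = (0.0515+0.0511)/2 = 0.0513 mm
HV = 1.854*3/0.0513^2 = 2113

2113


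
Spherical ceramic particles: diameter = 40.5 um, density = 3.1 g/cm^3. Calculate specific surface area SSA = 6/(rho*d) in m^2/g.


SSA = 6 / (3.1 * 40.5) = 0.048 m^2/g

0.048


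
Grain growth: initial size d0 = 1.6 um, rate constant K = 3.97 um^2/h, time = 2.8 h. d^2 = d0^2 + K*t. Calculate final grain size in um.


d^2 = 1.6^2 + 3.97*2.8 = 13.676
d = sqrt(13.676) = 3.7 um

3.7


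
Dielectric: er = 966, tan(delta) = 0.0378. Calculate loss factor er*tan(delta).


Loss = 966 * 0.0378 = 36.515

36.515


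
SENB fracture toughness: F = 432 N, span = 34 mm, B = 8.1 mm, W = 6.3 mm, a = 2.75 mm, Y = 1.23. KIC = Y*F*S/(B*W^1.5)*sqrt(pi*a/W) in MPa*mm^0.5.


KIC = 1.23*432*34/(8.1*6.3^1.5)*sqrt(pi*2.75/6.3) = 165.17

165.17


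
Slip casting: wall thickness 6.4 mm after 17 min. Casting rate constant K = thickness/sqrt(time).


K = 6.4 / sqrt(17) = 6.4 / 4.1231 = 1.552 mm/min^0.5

1.552


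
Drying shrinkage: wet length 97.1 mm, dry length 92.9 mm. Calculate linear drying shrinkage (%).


DS = (97.1 - 92.9) / 97.1 * 100 = 4.33%

4.33


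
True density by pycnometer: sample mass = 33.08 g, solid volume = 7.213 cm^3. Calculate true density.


TD = 33.08 / 7.213 = 4.586 g/cm^3

4.586


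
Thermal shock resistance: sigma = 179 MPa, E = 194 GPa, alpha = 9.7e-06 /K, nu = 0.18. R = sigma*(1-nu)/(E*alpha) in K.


R = 179*(1-0.18)/(194*1000*9.7e-06) = 78 K

78


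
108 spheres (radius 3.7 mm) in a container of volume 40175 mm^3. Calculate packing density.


V_sphere = 4/3*pi*3.7^3 = 212.1748 mm^3
Total V = 108*212.1748 = 22914.8784 mm^3
PD = 22914.8784 / 40175 = 0.57

0.57


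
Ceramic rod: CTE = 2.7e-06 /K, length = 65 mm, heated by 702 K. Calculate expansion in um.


dL = 2.7e-06 * 65 * 702 * 1000 = 123.201 um

123.201


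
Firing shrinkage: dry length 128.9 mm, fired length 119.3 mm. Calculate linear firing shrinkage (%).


FS = (128.9 - 119.3) / 128.9 * 100 = 7.45%

7.45


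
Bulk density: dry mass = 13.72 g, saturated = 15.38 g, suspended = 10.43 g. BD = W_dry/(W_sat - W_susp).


BD = 13.72 / (15.38 - 10.43) = 13.72 / 4.95 = 2.772 g/cm^3

2.772


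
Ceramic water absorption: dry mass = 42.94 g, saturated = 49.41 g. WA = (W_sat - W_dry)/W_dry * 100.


WA = (49.41 - 42.94) / 42.94 * 100 = 15.07%

15.07


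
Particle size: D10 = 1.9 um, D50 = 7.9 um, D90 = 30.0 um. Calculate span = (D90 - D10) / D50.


Span = (30.0 - 1.9) / 7.9 = 28.1 / 7.9 = 3.557

3.557


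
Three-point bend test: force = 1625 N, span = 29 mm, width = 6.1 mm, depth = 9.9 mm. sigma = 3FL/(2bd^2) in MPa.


sigma = 3*1625*29/(2*6.1*9.9^2) = 118.2 MPa

118.2


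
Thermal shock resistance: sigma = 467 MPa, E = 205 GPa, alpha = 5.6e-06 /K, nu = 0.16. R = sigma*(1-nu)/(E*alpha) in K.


R = 467*(1-0.16)/(205*1000*5.6e-06) = 342 K

342


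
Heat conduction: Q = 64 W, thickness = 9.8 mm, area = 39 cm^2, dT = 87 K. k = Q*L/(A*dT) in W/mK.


k = 64*9.8/1000/(39/10000*87) = 1.85 W/mK

1.85


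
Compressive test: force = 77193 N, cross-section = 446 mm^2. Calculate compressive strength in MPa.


CS = 77193 / 446 = 173.1 MPa

173.1


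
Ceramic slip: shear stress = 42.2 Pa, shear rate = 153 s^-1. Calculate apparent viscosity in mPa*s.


eta = tau/gamma * 1000 = 42.2/153 * 1000 = 275.8 mPa*s

275.8


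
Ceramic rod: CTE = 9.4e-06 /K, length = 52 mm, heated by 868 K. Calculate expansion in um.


dL = 9.4e-06 * 52 * 868 * 1000 = 424.278 um

424.278


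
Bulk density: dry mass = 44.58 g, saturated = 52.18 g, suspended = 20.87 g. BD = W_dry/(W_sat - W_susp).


BD = 44.58 / (52.18 - 20.87) = 44.58 / 31.31 = 1.424 g/cm^3

1.424


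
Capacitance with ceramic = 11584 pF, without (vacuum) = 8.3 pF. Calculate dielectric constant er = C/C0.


er = 11584 / 8.3 = 1395.66

1395.66


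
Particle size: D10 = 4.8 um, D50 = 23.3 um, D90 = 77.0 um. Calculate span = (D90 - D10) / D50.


Span = (77.0 - 4.8) / 23.3 = 72.2 / 23.3 = 3.099

3.099


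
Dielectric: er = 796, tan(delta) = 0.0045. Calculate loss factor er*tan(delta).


Loss = 796 * 0.0045 = 3.582

3.582


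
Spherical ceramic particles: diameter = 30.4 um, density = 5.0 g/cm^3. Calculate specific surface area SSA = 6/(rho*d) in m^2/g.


SSA = 6 / (5.0 * 30.4) = 0.039 m^2/g

0.039


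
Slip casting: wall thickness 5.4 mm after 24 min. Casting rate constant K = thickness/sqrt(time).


K = 5.4 / sqrt(24) = 5.4 / 4.899 = 1.102 mm/min^0.5

1.102


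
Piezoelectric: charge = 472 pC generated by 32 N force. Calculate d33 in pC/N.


d33 = 472 / 32 = 14.8 pC/N

14.8


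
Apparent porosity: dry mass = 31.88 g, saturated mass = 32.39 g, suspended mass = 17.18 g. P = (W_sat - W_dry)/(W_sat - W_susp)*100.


P = (32.39 - 31.88) / (32.39 - 17.18) * 100 = 0.51 / 15.21 * 100 = 3.4%

3.4


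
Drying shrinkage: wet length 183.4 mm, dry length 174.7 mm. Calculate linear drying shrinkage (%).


DS = (183.4 - 174.7) / 183.4 * 100 = 4.74%

4.74


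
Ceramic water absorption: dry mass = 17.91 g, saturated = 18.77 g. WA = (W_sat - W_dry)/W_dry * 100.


WA = (18.77 - 17.91) / 17.91 * 100 = 4.8%

4.8


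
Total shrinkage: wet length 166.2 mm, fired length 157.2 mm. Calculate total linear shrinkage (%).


TS = (166.2 - 157.2) / 166.2 * 100 = 5.42%

5.42


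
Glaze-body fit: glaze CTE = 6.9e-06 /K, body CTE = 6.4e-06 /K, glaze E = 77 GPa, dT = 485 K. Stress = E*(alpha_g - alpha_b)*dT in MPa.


Stress = 77*1000*(6.9e-06 - 6.4e-06)*485 = 18.7 MPa

18.7


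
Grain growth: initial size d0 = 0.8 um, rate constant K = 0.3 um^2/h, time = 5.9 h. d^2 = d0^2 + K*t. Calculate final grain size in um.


d^2 = 0.8^2 + 0.3*5.9 = 2.41
d = sqrt(2.41) = 1.55 um

1.55


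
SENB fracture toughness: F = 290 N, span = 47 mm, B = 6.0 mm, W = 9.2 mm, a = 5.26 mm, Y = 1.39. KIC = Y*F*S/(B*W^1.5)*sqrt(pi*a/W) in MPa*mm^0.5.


KIC = 1.39*290*47/(6.0*9.2^1.5)*sqrt(pi*5.26/9.2) = 151.65

151.65


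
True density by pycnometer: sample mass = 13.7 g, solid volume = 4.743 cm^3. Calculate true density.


TD = 13.7 / 4.743 = 2.888 g/cm^3

2.888


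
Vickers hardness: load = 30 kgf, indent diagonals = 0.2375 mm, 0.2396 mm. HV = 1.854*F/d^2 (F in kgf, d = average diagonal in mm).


d_avg = (0.2375+0.2396)/2 = 0.23855 mm
HV = 1.854*30/0.23855^2 = 977

977


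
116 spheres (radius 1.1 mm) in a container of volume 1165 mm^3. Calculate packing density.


V_sphere = 4/3*pi*1.1^3 = 5.5753 mm^3
Total V = 116*5.5753 = 646.7348 mm^3
PD = 646.7348 / 1165 = 0.555

0.555


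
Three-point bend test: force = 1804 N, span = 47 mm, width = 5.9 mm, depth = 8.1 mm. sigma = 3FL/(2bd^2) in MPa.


sigma = 3*1804*47/(2*5.9*8.1^2) = 328.6 MPa

328.6


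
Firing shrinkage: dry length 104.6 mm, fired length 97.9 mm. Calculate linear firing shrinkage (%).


FS = (104.6 - 97.9) / 104.6 * 100 = 6.41%

6.41


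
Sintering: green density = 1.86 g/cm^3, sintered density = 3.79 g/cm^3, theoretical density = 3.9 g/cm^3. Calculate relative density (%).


Relative = 3.79 / 3.9 * 100 = 97.2%

97.2


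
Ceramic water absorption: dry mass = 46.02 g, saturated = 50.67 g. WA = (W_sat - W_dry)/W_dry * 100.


WA = (50.67 - 46.02) / 46.02 * 100 = 10.1%

10.1


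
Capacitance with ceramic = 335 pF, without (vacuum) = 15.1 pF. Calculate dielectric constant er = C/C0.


er = 335 / 15.1 = 22.19

22.19


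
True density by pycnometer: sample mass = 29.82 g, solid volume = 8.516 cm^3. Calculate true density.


TD = 29.82 / 8.516 = 3.502 g/cm^3

3.502


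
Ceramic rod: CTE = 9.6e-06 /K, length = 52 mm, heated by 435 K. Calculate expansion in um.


dL = 9.6e-06 * 52 * 435 * 1000 = 217.152 um

217.152


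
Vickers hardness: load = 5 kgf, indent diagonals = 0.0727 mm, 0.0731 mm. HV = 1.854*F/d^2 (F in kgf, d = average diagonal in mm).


d_avg = (0.0727+0.0731)/2 = 0.0729 mm
HV = 1.854*5/0.0729^2 = 1744

1744


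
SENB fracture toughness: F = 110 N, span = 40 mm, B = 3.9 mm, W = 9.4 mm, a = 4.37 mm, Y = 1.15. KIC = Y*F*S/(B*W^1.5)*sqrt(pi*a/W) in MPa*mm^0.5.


KIC = 1.15*110*40/(3.9*9.4^1.5)*sqrt(pi*4.37/9.4) = 54.41

54.41


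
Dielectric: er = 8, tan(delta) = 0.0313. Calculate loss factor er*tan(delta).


Loss = 8 * 0.0313 = 0.25

0.25


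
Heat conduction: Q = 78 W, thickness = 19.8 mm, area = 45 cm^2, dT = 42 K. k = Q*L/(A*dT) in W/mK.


k = 78*19.8/1000/(45/10000*42) = 8.17 W/mK

8.17


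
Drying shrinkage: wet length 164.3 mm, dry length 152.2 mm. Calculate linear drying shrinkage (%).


DS = (164.3 - 152.2) / 164.3 * 100 = 7.36%

7.36


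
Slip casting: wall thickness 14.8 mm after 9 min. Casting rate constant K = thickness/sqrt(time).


K = 14.8 / sqrt(9) = 14.8 / 3.0 = 4.933 mm/min^0.5

4.933


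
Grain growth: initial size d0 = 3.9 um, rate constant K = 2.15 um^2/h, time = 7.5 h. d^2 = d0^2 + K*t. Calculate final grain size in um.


d^2 = 3.9^2 + 2.15*7.5 = 31.335
d = sqrt(31.335) = 5.6 um

5.6


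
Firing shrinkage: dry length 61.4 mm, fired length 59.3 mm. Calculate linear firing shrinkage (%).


FS = (61.4 - 59.3) / 61.4 * 100 = 3.42%

3.42


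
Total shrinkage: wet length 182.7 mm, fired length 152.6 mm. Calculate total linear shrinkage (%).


TS = (182.7 - 152.6) / 182.7 * 100 = 16.48%

16.48


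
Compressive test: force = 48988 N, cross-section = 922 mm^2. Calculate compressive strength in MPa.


CS = 48988 / 922 = 53.1 MPa

53.1


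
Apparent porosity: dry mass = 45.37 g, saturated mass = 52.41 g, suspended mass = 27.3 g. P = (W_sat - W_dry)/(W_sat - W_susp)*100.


P = (52.41 - 45.37) / (52.41 - 27.3) * 100 = 7.04 / 25.11 * 100 = 28.0%

28.0


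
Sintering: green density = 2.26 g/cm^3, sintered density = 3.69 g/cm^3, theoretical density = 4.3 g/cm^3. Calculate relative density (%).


Relative = 3.69 / 4.3 * 100 = 85.8%

85.8


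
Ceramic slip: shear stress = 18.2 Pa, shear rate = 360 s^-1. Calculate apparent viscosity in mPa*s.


eta = tau/gamma * 1000 = 18.2/360 * 1000 = 50.6 mPa*s

50.6


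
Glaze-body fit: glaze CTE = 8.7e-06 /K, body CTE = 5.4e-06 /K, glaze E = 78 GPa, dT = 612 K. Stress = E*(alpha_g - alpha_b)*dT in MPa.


Stress = 78*1000*(8.7e-06 - 5.4e-06)*612 = 157.5 MPa

157.5


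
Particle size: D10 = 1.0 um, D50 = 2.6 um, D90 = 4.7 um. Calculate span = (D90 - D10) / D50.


Span = (4.7 - 1.0) / 2.6 = 3.7 / 2.6 = 1.423

1.423


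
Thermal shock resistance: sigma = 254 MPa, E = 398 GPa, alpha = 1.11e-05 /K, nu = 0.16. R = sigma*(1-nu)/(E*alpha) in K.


R = 254*(1-0.16)/(398*1000*1.11e-05) = 48 K

48


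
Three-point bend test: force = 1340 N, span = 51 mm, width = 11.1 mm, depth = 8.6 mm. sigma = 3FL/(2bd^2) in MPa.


sigma = 3*1340*51/(2*11.1*8.6^2) = 124.9 MPa

124.9


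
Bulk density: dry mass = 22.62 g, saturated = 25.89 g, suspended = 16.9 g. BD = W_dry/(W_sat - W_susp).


BD = 22.62 / (25.89 - 16.9) = 22.62 / 8.99 = 2.516 g/cm^3

2.516


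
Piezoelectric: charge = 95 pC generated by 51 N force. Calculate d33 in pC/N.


d33 = 95 / 51 = 1.9 pC/N

1.9
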